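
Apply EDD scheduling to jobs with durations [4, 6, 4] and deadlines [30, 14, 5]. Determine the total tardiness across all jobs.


Sort by due date (EDD order): [(4, 5), (6, 14), (4, 30)]
Compute completion times and tardiness:
  Job 1: p=4, d=5, C=4, tardiness=max(0,4-5)=0
  Job 2: p=6, d=14, C=10, tardiness=max(0,10-14)=0
  Job 3: p=4, d=30, C=14, tardiness=max(0,14-30)=0
Total tardiness = 0

0


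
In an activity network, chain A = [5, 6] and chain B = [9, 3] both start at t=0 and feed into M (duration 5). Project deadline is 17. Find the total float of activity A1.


Forward pass: ES(A1) = sum of predecessors on chain A = 0
EF = ES + duration = 0 + 5 = 5
Backward pass: LF(M) = deadline = 17; LS(M) = 17 - 5 = 12
LF(A1) = LS(M) - sum(successors on chain A) = 12 - 6 = 6
LS = LF - duration = 6 - 5 = 1
Total float = LS - ES = 1 - 0 = 1

1


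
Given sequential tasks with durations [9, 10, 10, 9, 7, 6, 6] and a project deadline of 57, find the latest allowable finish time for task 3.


LF(activity 3) = deadline - sum of successor durations
Successors: activities 4 through 7 with durations [9, 7, 6, 6]
Sum of successor durations = 28
LF = 57 - 28 = 29

29


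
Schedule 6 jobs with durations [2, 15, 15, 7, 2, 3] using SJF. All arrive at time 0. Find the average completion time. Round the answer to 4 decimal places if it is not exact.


SJF order (ascending): [2, 2, 3, 7, 15, 15]
Completion times:
  Job 1: burst=2, C=2
  Job 2: burst=2, C=4
  Job 3: burst=3, C=7
  Job 4: burst=7, C=14
  Job 5: burst=15, C=29
  Job 6: burst=15, C=44
Average completion = 100/6 = 16.6667

16.6667


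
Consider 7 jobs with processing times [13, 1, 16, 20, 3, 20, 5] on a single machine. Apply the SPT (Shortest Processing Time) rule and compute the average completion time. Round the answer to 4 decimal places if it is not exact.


Sort jobs by processing time (SPT order): [1, 3, 5, 13, 16, 20, 20]
Compute completion times sequentially:
  Job 1: processing = 1, completes at 1
  Job 2: processing = 3, completes at 4
  Job 3: processing = 5, completes at 9
  Job 4: processing = 13, completes at 22
  Job 5: processing = 16, completes at 38
  Job 6: processing = 20, completes at 58
  Job 7: processing = 20, completes at 78
Sum of completion times = 210
Average completion time = 210/7 = 30.0

30.0


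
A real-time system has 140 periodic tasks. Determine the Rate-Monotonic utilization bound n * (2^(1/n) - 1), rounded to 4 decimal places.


Compute 2^(1/140) = 1.0049633280
Subtract 1: 1.0049633280 - 1 = 0.0049633280
Multiply by n: 140 * 0.0049633280 = 0.6948659200
Round to 4 dp: 0.6949

0.6949


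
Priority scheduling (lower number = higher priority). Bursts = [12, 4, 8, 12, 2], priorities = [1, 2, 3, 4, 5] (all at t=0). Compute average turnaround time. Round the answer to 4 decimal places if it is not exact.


Sort by priority (ascending = highest first):
Order: [(1, 12), (2, 4), (3, 8), (4, 12), (5, 2)]
Completion times:
  Priority 1, burst=12, C=12
  Priority 2, burst=4, C=16
  Priority 3, burst=8, C=24
  Priority 4, burst=12, C=36
  Priority 5, burst=2, C=38
Average turnaround = 126/5 = 25.2

25.2


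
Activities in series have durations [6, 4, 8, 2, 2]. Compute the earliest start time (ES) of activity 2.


Activity 2 starts after activities 1 through 1 complete.
Predecessor durations: [6]
ES = 6 = 6

6


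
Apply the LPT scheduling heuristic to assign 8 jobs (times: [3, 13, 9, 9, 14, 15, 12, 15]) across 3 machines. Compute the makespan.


Sort jobs in decreasing order (LPT): [15, 15, 14, 13, 12, 9, 9, 3]
Assign each job to the least loaded machine:
  Machine 1: jobs [15, 12, 3], load = 30
  Machine 2: jobs [15, 9, 9], load = 33
  Machine 3: jobs [14, 13], load = 27
Makespan = max load = 33

33


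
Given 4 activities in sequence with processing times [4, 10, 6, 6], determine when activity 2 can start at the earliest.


Activity 2 starts after activities 1 through 1 complete.
Predecessor durations: [4]
ES = 4 = 4

4


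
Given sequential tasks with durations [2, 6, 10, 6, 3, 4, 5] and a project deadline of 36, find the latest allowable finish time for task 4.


LF(activity 4) = deadline - sum of successor durations
Successors: activities 5 through 7 with durations [3, 4, 5]
Sum of successor durations = 12
LF = 36 - 12 = 24

24


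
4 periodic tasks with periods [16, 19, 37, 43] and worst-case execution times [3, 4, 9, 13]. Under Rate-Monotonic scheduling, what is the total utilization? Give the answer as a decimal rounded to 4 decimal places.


Compute individual utilizations (exact fractions):
  Task 1: C/T = 3/16 (approx. 0.1875)
  Task 2: C/T = 4/19 (approx. 0.2105)
  Task 3: C/T = 9/37 (approx. 0.2432)
  Task 4: C/T = 13/43 (approx. 0.3023)
Total utilization U = 3/16 + 4/19 + 9/37 + 13/43 = 456383/483664
Rounded to 4 decimal places: U = 0.9436
RM (Liu & Layland) bound for 4 tasks = 0.756828; compare with U = 456383/483664 (approx. 0.943595)
bound < U <= 1, so the RM sufficient condition is not met (inconclusive; an exact test such as response-time analysis is needed).

0.9436


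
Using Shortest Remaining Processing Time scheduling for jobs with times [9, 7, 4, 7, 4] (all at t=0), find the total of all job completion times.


Since all jobs arrive at t=0, SRPT equals SPT ordering.
SPT order: [4, 4, 7, 7, 9]
Completion times:
  Job 1: p=4, C=4
  Job 2: p=4, C=8
  Job 3: p=7, C=15
  Job 4: p=7, C=22
  Job 5: p=9, C=31
Total completion time = 4 + 8 + 15 + 22 + 31 = 80

80


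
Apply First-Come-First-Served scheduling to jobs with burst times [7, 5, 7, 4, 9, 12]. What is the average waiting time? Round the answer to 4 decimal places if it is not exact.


FCFS order (as given): [7, 5, 7, 4, 9, 12]
Waiting times:
  Job 1: wait = 0
  Job 2: wait = 7
  Job 3: wait = 12
  Job 4: wait = 19
  Job 5: wait = 23
  Job 6: wait = 32
Sum of waiting times = 93
Average waiting time = 93/6 = 15.5

15.5


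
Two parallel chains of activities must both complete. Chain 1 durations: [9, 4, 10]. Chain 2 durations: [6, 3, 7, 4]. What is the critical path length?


Path A total = 9 + 4 + 10 = 23
Path B total = 6 + 3 + 7 + 4 = 20
Critical path = longest path = max(23, 20) = 23

23


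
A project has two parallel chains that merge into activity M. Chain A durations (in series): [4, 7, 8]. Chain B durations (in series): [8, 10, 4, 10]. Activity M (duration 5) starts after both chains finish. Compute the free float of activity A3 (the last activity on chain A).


ES(A3) = sum of predecessors on chain A = 11
EF(A3) = ES + duration = 11 + 8 = 19
Successor of A3 is M. ES(M) = max(sum(A), sum(B)) = max(19, 32) = 32
Free float = ES(successor) - EF(current) = 32 - 19 = 13

13


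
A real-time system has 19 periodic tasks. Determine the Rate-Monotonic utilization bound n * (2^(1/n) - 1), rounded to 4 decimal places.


Compute 2^(1/19) = 1.0371550444
Subtract 1: 1.0371550444 - 1 = 0.0371550444
Multiply by n: 19 * 0.0371550444 = 0.7059458436
Round to 4 dp: 0.7059

0.7059


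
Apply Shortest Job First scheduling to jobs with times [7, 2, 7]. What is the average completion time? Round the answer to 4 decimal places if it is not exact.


SJF order (ascending): [2, 7, 7]
Completion times:
  Job 1: burst=2, C=2
  Job 2: burst=7, C=9
  Job 3: burst=7, C=16
Average completion = 27/3 = 9.0

9.0


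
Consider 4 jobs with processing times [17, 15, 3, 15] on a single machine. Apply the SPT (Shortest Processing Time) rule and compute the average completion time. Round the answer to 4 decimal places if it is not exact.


Sort jobs by processing time (SPT order): [3, 15, 15, 17]
Compute completion times sequentially:
  Job 1: processing = 3, completes at 3
  Job 2: processing = 15, completes at 18
  Job 3: processing = 15, completes at 33
  Job 4: processing = 17, completes at 50
Sum of completion times = 104
Average completion time = 104/4 = 26.0

26.0


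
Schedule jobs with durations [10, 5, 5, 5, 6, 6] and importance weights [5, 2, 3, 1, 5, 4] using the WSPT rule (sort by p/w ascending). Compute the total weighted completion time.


Compute p/w ratios and sort ascending (WSPT): [(6, 5), (6, 4), (5, 3), (10, 5), (5, 2), (5, 1)]
Compute weighted completion times:
  Job (p=6,w=5): C=6, w*C=5*6=30
  Job (p=6,w=4): C=12, w*C=4*12=48
  Job (p=5,w=3): C=17, w*C=3*17=51
  Job (p=10,w=5): C=27, w*C=5*27=135
  Job (p=5,w=2): C=32, w*C=2*32=64
  Job (p=5,w=1): C=37, w*C=1*37=37
Total weighted completion time = 365

365


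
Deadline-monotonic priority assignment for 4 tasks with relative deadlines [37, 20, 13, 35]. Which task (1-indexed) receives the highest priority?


Sort tasks by relative deadline (ascending):
  Task 3: deadline = 13
  Task 2: deadline = 20
  Task 4: deadline = 35
  Task 1: deadline = 37
Priority order (highest first): [3, 2, 4, 1]
Highest priority task = 3

3


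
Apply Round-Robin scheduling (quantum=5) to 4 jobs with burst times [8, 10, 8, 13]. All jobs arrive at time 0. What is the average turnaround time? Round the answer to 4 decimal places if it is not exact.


Time quantum = 5
Execution trace:
  J1 runs 5 units, time = 5
  J2 runs 5 units, time = 10
  J3 runs 5 units, time = 15
  J4 runs 5 units, time = 20
  J1 runs 3 units, time = 23
  J2 runs 5 units, time = 28
  J3 runs 3 units, time = 31
  J4 runs 5 units, time = 36
  J4 runs 3 units, time = 39
Finish times: [23, 28, 31, 39]
Average turnaround = 121/4 = 30.25

30.25


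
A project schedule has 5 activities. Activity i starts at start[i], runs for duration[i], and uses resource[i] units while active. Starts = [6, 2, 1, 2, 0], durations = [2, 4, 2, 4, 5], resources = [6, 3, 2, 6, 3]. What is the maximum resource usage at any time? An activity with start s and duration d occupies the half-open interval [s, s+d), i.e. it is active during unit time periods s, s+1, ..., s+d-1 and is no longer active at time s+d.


Each activity i is active on [start_i, start_i + duration_i).
Compute total resource usage per time slot:
  t=0: active resources = [3], total = 3
  t=1: active resources = [2, 3], total = 5
  t=2: active resources = [3, 2, 6, 3], total = 14
  t=3: active resources = [3, 6, 3], total = 12
  t=4: active resources = [3, 6, 3], total = 12
  t=5: active resources = [3, 6], total = 9
  t=6: active resources = [6], total = 6
  t=7: active resources = [6], total = 6
Peak resource demand = 14

14


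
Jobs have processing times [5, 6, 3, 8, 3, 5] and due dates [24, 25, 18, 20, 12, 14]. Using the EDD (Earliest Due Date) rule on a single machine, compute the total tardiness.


Sort by due date (EDD order): [(3, 12), (5, 14), (3, 18), (8, 20), (5, 24), (6, 25)]
Compute completion times and tardiness:
  Job 1: p=3, d=12, C=3, tardiness=max(0,3-12)=0
  Job 2: p=5, d=14, C=8, tardiness=max(0,8-14)=0
  Job 3: p=3, d=18, C=11, tardiness=max(0,11-18)=0
  Job 4: p=8, d=20, C=19, tardiness=max(0,19-20)=0
  Job 5: p=5, d=24, C=24, tardiness=max(0,24-24)=0
  Job 6: p=6, d=25, C=30, tardiness=max(0,30-25)=5
Total tardiness = 5

5


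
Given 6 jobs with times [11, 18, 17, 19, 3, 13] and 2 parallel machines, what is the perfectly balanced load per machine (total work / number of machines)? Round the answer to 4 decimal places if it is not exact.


Total processing time = 11 + 18 + 17 + 19 + 3 + 13 = 81
Number of machines = 2
Ideal balanced load = 81 / 2 = 40.5

40.5


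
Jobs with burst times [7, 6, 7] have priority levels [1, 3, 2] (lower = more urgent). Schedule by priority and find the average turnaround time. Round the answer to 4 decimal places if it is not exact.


Sort by priority (ascending = highest first):
Order: [(1, 7), (2, 7), (3, 6)]
Completion times:
  Priority 1, burst=7, C=7
  Priority 2, burst=7, C=14
  Priority 3, burst=6, C=20
Average turnaround = 41/3 = 13.6667

13.6667


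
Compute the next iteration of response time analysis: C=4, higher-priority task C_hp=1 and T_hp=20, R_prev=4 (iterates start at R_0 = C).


R_next = C + ceil(R_prev / T_hp) * C_hp
ceil(4 / 20) = ceil(0.2) = 1
Interference = 1 * 1 = 1
R_next = 4 + 1 = 5

5


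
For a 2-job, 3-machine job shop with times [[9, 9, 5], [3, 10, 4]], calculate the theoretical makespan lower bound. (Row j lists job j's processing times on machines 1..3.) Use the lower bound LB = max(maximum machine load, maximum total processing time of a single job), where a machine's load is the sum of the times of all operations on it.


Machine loads:
  Machine 1: 9 + 3 = 12
  Machine 2: 9 + 10 = 19
  Machine 3: 5 + 4 = 9
Max machine load = 19
Job totals:
  Job 1: 23
  Job 2: 17
Max job total = 23
Lower bound = max(19, 23) = 23

23


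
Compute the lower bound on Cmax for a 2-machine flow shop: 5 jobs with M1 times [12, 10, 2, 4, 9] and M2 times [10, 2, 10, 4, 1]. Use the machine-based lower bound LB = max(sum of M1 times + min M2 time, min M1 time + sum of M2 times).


LB1 = sum(M1 times) + min(M2 times) = 37 + 1 = 38
LB2 = min(M1 times) + sum(M2 times) = 2 + 27 = 29
Lower bound = max(LB1, LB2) = max(38, 29) = 38

38


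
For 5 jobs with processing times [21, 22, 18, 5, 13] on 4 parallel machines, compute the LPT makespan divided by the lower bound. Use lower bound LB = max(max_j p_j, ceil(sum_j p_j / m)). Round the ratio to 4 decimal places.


LPT order: [22, 21, 18, 13, 5]
Machine loads after assignment: [22, 21, 18, 18]
LPT makespan = 22
Lower bound = max(max_job, ceil(total/4)) = max(22, 20) = 22
Ratio = 22 / 22 = 1.0

1.0


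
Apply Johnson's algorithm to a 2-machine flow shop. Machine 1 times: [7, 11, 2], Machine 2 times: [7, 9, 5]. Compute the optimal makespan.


Apply Johnson's rule:
  Group 1 (a <= b): [(3, 2, 5), (1, 7, 7)]
  Group 2 (a > b): [(2, 11, 9)]
Optimal job order: [3, 1, 2]
Schedule:
  Job 3: M1 done at 2, M2 done at 7
  Job 1: M1 done at 9, M2 done at 16
  Job 2: M1 done at 20, M2 done at 29
Makespan = 29

29


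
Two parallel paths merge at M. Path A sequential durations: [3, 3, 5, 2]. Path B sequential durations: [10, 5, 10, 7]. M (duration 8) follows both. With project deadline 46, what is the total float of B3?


Forward pass: ES(B3) = sum of predecessors on chain B = 15
EF = ES + duration = 15 + 10 = 25
Backward pass: LF(M) = deadline = 46; LS(M) = 46 - 8 = 38
LF(B3) = LS(M) - sum(successors on chain B) = 38 - 7 = 31
LS = LF - duration = 31 - 10 = 21
Total float = LS - ES = 21 - 15 = 6

6


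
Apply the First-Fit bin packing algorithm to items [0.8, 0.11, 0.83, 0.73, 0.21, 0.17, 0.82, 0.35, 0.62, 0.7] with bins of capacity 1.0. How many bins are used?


Place items sequentially using First-Fit:
  Item 0.8 -> new Bin 1
  Item 0.11 -> Bin 1 (now 0.91)
  Item 0.83 -> new Bin 2
  Item 0.73 -> new Bin 3
  Item 0.21 -> Bin 3 (now 0.94)
  Item 0.17 -> Bin 2 (now 1.0)
  Item 0.82 -> new Bin 4
  Item 0.35 -> new Bin 5
  Item 0.62 -> Bin 5 (now 0.97)
  Item 0.7 -> new Bin 6
Total bins used = 6

6


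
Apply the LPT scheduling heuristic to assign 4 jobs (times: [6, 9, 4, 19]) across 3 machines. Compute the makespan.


Sort jobs in decreasing order (LPT): [19, 9, 6, 4]
Assign each job to the least loaded machine:
  Machine 1: jobs [19], load = 19
  Machine 2: jobs [9], load = 9
  Machine 3: jobs [6, 4], load = 10
Makespan = max load = 19

19


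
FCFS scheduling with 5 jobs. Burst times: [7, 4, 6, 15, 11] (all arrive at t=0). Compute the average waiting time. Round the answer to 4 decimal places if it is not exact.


FCFS order (as given): [7, 4, 6, 15, 11]
Waiting times:
  Job 1: wait = 0
  Job 2: wait = 7
  Job 3: wait = 11
  Job 4: wait = 17
  Job 5: wait = 32
Sum of waiting times = 67
Average waiting time = 67/5 = 13.4

13.4


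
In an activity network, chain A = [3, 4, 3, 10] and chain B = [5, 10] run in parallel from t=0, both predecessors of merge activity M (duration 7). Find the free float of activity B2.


ES(B2) = sum of predecessors on chain B = 5
EF(B2) = ES + duration = 5 + 10 = 15
Successor of B2 is M. ES(M) = max(sum(A), sum(B)) = max(20, 15) = 20
Free float = ES(successor) - EF(current) = 20 - 15 = 5

5


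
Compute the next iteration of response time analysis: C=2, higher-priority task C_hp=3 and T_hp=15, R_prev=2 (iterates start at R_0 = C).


R_next = C + ceil(R_prev / T_hp) * C_hp
ceil(2 / 15) = ceil(0.1333) = 1
Interference = 1 * 3 = 3
R_next = 2 + 3 = 5

5


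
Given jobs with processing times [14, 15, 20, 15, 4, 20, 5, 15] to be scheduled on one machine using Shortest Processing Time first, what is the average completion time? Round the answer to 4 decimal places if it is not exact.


Sort jobs by processing time (SPT order): [4, 5, 14, 15, 15, 15, 20, 20]
Compute completion times sequentially:
  Job 1: processing = 4, completes at 4
  Job 2: processing = 5, completes at 9
  Job 3: processing = 14, completes at 23
  Job 4: processing = 15, completes at 38
  Job 5: processing = 15, completes at 53
  Job 6: processing = 15, completes at 68
  Job 7: processing = 20, completes at 88
  Job 8: processing = 20, completes at 108
Sum of completion times = 391
Average completion time = 391/8 = 48.875

48.875


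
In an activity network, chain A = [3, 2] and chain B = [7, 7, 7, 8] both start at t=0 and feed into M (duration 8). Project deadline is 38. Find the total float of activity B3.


Forward pass: ES(B3) = sum of predecessors on chain B = 14
EF = ES + duration = 14 + 7 = 21
Backward pass: LF(M) = deadline = 38; LS(M) = 38 - 8 = 30
LF(B3) = LS(M) - sum(successors on chain B) = 30 - 8 = 22
LS = LF - duration = 22 - 7 = 15
Total float = LS - ES = 15 - 14 = 1

1


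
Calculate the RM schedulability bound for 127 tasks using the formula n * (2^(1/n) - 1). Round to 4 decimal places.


Compute 2^(1/127) = 1.0054727730
Subtract 1: 1.0054727730 - 1 = 0.0054727730
Multiply by n: 127 * 0.0054727730 = 0.6950421710
Round to 4 dp: 0.6950

0.6950


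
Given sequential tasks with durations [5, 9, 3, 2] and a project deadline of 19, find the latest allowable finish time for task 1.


LF(activity 1) = deadline - sum of successor durations
Successors: activities 2 through 4 with durations [9, 3, 2]
Sum of successor durations = 14
LF = 19 - 14 = 5

5


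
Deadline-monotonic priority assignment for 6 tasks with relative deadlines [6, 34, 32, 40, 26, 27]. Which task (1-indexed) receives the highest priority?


Sort tasks by relative deadline (ascending):
  Task 1: deadline = 6
  Task 5: deadline = 26
  Task 6: deadline = 27
  Task 3: deadline = 32
  Task 2: deadline = 34
  Task 4: deadline = 40
Priority order (highest first): [1, 5, 6, 3, 2, 4]
Highest priority task = 1

1


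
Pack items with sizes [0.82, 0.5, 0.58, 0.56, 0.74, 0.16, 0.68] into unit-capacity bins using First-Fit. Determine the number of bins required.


Place items sequentially using First-Fit:
  Item 0.82 -> new Bin 1
  Item 0.5 -> new Bin 2
  Item 0.58 -> new Bin 3
  Item 0.56 -> new Bin 4
  Item 0.74 -> new Bin 5
  Item 0.16 -> Bin 1 (now 0.98)
  Item 0.68 -> new Bin 6
Total bins used = 6

6


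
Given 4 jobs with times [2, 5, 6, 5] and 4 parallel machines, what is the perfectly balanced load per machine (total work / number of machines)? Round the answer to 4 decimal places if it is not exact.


Total processing time = 2 + 5 + 6 + 5 = 18
Number of machines = 4
Ideal balanced load = 18 / 4 = 4.5

4.5


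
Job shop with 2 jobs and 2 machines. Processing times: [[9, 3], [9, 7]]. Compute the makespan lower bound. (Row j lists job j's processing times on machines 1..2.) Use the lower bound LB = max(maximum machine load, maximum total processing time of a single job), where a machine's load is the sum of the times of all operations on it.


Machine loads:
  Machine 1: 9 + 9 = 18
  Machine 2: 3 + 7 = 10
Max machine load = 18
Job totals:
  Job 1: 12
  Job 2: 16
Max job total = 16
Lower bound = max(18, 16) = 18

18


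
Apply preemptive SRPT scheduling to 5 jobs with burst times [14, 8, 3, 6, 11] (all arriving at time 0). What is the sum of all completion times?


Since all jobs arrive at t=0, SRPT equals SPT ordering.
SPT order: [3, 6, 8, 11, 14]
Completion times:
  Job 1: p=3, C=3
  Job 2: p=6, C=9
  Job 3: p=8, C=17
  Job 4: p=11, C=28
  Job 5: p=14, C=42
Total completion time = 3 + 9 + 17 + 28 + 42 = 99

99


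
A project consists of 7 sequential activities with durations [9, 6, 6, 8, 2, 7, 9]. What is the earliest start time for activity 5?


Activity 5 starts after activities 1 through 4 complete.
Predecessor durations: [9, 6, 6, 8]
ES = 9 + 6 + 6 + 8 = 29

29


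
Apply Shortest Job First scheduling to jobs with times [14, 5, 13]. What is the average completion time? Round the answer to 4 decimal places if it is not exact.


SJF order (ascending): [5, 13, 14]
Completion times:
  Job 1: burst=5, C=5
  Job 2: burst=13, C=18
  Job 3: burst=14, C=32
Average completion = 55/3 = 18.3333

18.3333


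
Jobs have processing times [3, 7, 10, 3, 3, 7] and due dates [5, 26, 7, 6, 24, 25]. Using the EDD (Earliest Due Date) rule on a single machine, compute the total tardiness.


Sort by due date (EDD order): [(3, 5), (3, 6), (10, 7), (3, 24), (7, 25), (7, 26)]
Compute completion times and tardiness:
  Job 1: p=3, d=5, C=3, tardiness=max(0,3-5)=0
  Job 2: p=3, d=6, C=6, tardiness=max(0,6-6)=0
  Job 3: p=10, d=7, C=16, tardiness=max(0,16-7)=9
  Job 4: p=3, d=24, C=19, tardiness=max(0,19-24)=0
  Job 5: p=7, d=25, C=26, tardiness=max(0,26-25)=1
  Job 6: p=7, d=26, C=33, tardiness=max(0,33-26)=7
Total tardiness = 17

17


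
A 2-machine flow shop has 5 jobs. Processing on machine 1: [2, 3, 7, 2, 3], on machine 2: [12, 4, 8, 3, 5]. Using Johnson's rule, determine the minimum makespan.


Apply Johnson's rule:
  Group 1 (a <= b): [(1, 2, 12), (4, 2, 3), (2, 3, 4), (5, 3, 5), (3, 7, 8)]
  Group 2 (a > b): []
Optimal job order: [1, 4, 2, 5, 3]
Schedule:
  Job 1: M1 done at 2, M2 done at 14
  Job 4: M1 done at 4, M2 done at 17
  Job 2: M1 done at 7, M2 done at 21
  Job 5: M1 done at 10, M2 done at 26
  Job 3: M1 done at 17, M2 done at 34
Makespan = 34

34


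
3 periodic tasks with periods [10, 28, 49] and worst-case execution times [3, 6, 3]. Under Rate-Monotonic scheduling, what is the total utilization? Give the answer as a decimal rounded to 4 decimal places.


Compute individual utilizations (exact fractions):
  Task 1: C/T = 3/10 (approx. 0.3)
  Task 2: C/T = 6/28 = 3/14 (approx. 0.2143)
  Task 3: C/T = 3/49 (approx. 0.0612)
Total utilization U = 3/10 + 3/14 + 3/49 = 141/245
Rounded to 4 decimal places: U = 0.5755
RM (Liu & Layland) bound for 3 tasks = 0.779763; compare with U = 141/245 (approx. 0.575510)
U <= bound, so schedulable by RM sufficient condition.

0.5755


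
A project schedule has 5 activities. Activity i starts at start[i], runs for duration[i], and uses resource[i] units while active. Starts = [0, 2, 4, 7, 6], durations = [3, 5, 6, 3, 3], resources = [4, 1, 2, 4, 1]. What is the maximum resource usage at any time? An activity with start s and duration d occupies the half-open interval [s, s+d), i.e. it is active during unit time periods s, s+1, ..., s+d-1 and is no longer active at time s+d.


Each activity i is active on [start_i, start_i + duration_i).
Compute total resource usage per time slot:
  t=0: active resources = [4], total = 4
  t=1: active resources = [4], total = 4
  t=2: active resources = [4, 1], total = 5
  t=3: active resources = [1], total = 1
  t=4: active resources = [1, 2], total = 3
  t=5: active resources = [1, 2], total = 3
  t=6: active resources = [1, 2, 1], total = 4
  t=7: active resources = [2, 4, 1], total = 7
  t=8: active resources = [2, 4, 1], total = 7
  t=9: active resources = [2, 4], total = 6
Peak resource demand = 7

7


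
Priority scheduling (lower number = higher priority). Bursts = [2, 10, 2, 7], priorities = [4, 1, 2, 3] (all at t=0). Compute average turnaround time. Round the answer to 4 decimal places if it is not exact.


Sort by priority (ascending = highest first):
Order: [(1, 10), (2, 2), (3, 7), (4, 2)]
Completion times:
  Priority 1, burst=10, C=10
  Priority 2, burst=2, C=12
  Priority 3, burst=7, C=19
  Priority 4, burst=2, C=21
Average turnaround = 62/4 = 15.5

15.5


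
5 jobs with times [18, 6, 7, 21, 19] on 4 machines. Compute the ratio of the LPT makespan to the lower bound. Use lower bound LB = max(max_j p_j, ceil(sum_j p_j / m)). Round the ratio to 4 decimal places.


LPT order: [21, 19, 18, 7, 6]
Machine loads after assignment: [21, 19, 18, 13]
LPT makespan = 21
Lower bound = max(max_job, ceil(total/4)) = max(21, 18) = 21
Ratio = 21 / 21 = 1.0

1.0


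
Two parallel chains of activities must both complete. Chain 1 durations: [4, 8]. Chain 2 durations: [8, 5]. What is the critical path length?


Path A total = 4 + 8 = 12
Path B total = 8 + 5 = 13
Critical path = longest path = max(12, 13) = 13

13


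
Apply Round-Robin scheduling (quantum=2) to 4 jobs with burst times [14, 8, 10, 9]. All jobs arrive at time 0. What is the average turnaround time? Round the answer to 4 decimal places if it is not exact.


Time quantum = 2
Execution trace:
  J1 runs 2 units, time = 2
  J2 runs 2 units, time = 4
  J3 runs 2 units, time = 6
  J4 runs 2 units, time = 8
  J1 runs 2 units, time = 10
  J2 runs 2 units, time = 12
  J3 runs 2 units, time = 14
  J4 runs 2 units, time = 16
  J1 runs 2 units, time = 18
  J2 runs 2 units, time = 20
  J3 runs 2 units, time = 22
  J4 runs 2 units, time = 24
  J1 runs 2 units, time = 26
  J2 runs 2 units, time = 28
  J3 runs 2 units, time = 30
  J4 runs 2 units, time = 32
  J1 runs 2 units, time = 34
  J3 runs 2 units, time = 36
  J4 runs 1 units, time = 37
  J1 runs 2 units, time = 39
  J1 runs 2 units, time = 41
Finish times: [41, 28, 36, 37]
Average turnaround = 142/4 = 35.5

35.5


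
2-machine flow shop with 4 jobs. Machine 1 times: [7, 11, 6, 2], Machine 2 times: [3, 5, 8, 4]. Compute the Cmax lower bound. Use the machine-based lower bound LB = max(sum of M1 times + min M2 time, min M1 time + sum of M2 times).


LB1 = sum(M1 times) + min(M2 times) = 26 + 3 = 29
LB2 = min(M1 times) + sum(M2 times) = 2 + 20 = 22
Lower bound = max(LB1, LB2) = max(29, 22) = 29

29


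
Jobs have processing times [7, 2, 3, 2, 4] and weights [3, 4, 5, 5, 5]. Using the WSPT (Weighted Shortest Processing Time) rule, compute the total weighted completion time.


Compute p/w ratios and sort ascending (WSPT): [(2, 5), (2, 4), (3, 5), (4, 5), (7, 3)]
Compute weighted completion times:
  Job (p=2,w=5): C=2, w*C=5*2=10
  Job (p=2,w=4): C=4, w*C=4*4=16
  Job (p=3,w=5): C=7, w*C=5*7=35
  Job (p=4,w=5): C=11, w*C=5*11=55
  Job (p=7,w=3): C=18, w*C=3*18=54
Total weighted completion time = 170

170


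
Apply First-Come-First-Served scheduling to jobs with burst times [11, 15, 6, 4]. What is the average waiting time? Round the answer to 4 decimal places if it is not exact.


FCFS order (as given): [11, 15, 6, 4]
Waiting times:
  Job 1: wait = 0
  Job 2: wait = 11
  Job 3: wait = 26
  Job 4: wait = 32
Sum of waiting times = 69
Average waiting time = 69/4 = 17.25

17.25


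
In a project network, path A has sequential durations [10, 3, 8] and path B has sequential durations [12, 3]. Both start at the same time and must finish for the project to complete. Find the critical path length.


Path A total = 10 + 3 + 8 = 21
Path B total = 12 + 3 = 15
Critical path = longest path = max(21, 15) = 21

21


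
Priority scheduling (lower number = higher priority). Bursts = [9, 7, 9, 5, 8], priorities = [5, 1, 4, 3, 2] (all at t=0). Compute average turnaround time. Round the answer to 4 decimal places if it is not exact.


Sort by priority (ascending = highest first):
Order: [(1, 7), (2, 8), (3, 5), (4, 9), (5, 9)]
Completion times:
  Priority 1, burst=7, C=7
  Priority 2, burst=8, C=15
  Priority 3, burst=5, C=20
  Priority 4, burst=9, C=29
  Priority 5, burst=9, C=38
Average turnaround = 109/5 = 21.8

21.8


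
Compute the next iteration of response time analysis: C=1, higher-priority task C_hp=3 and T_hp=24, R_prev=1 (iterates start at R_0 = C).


R_next = C + ceil(R_prev / T_hp) * C_hp
ceil(1 / 24) = ceil(0.0417) = 1
Interference = 1 * 3 = 3
R_next = 1 + 3 = 4

4


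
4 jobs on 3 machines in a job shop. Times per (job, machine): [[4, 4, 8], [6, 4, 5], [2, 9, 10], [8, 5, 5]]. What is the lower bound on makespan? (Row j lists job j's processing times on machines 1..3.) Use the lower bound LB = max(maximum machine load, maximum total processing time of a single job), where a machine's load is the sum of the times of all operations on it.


Machine loads:
  Machine 1: 4 + 6 + 2 + 8 = 20
  Machine 2: 4 + 4 + 9 + 5 = 22
  Machine 3: 8 + 5 + 10 + 5 = 28
Max machine load = 28
Job totals:
  Job 1: 16
  Job 2: 15
  Job 3: 21
  Job 4: 18
Max job total = 21
Lower bound = max(28, 21) = 28

28


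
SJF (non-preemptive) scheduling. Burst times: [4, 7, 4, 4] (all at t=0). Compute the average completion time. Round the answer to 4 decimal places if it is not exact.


SJF order (ascending): [4, 4, 4, 7]
Completion times:
  Job 1: burst=4, C=4
  Job 2: burst=4, C=8
  Job 3: burst=4, C=12
  Job 4: burst=7, C=19
Average completion = 43/4 = 10.75

10.75


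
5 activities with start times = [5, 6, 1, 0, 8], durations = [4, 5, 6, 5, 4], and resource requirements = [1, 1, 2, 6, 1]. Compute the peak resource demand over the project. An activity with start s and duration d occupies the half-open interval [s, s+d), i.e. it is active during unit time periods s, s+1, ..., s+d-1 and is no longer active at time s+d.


Each activity i is active on [start_i, start_i + duration_i).
Compute total resource usage per time slot:
  t=0: active resources = [6], total = 6
  t=1: active resources = [2, 6], total = 8
  t=2: active resources = [2, 6], total = 8
  t=3: active resources = [2, 6], total = 8
  t=4: active resources = [2, 6], total = 8
  t=5: active resources = [1, 2], total = 3
  t=6: active resources = [1, 1, 2], total = 4
  t=7: active resources = [1, 1], total = 2
  t=8: active resources = [1, 1, 1], total = 3
  t=9: active resources = [1, 1], total = 2
  t=10: active resources = [1, 1], total = 2
  t=11: active resources = [1], total = 1
Peak resource demand = 8

8


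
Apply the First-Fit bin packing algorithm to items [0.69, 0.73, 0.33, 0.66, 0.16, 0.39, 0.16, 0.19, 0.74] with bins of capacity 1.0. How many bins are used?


Place items sequentially using First-Fit:
  Item 0.69 -> new Bin 1
  Item 0.73 -> new Bin 2
  Item 0.33 -> new Bin 3
  Item 0.66 -> Bin 3 (now 0.99)
  Item 0.16 -> Bin 1 (now 0.85)
  Item 0.39 -> new Bin 4
  Item 0.16 -> Bin 2 (now 0.89)
  Item 0.19 -> Bin 4 (now 0.58)
  Item 0.74 -> new Bin 5
Total bins used = 5

5


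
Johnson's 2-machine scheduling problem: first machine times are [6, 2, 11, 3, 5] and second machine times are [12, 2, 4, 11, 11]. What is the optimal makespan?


Apply Johnson's rule:
  Group 1 (a <= b): [(2, 2, 2), (4, 3, 11), (5, 5, 11), (1, 6, 12)]
  Group 2 (a > b): [(3, 11, 4)]
Optimal job order: [2, 4, 5, 1, 3]
Schedule:
  Job 2: M1 done at 2, M2 done at 4
  Job 4: M1 done at 5, M2 done at 16
  Job 5: M1 done at 10, M2 done at 27
  Job 1: M1 done at 16, M2 done at 39
  Job 3: M1 done at 27, M2 done at 43
Makespan = 43

43


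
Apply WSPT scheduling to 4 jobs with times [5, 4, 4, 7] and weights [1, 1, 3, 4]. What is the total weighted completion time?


Compute p/w ratios and sort ascending (WSPT): [(4, 3), (7, 4), (4, 1), (5, 1)]
Compute weighted completion times:
  Job (p=4,w=3): C=4, w*C=3*4=12
  Job (p=7,w=4): C=11, w*C=4*11=44
  Job (p=4,w=1): C=15, w*C=1*15=15
  Job (p=5,w=1): C=20, w*C=1*20=20
Total weighted completion time = 91

91


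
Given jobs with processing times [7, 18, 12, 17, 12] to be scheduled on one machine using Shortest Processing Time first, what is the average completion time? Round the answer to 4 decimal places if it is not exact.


Sort jobs by processing time (SPT order): [7, 12, 12, 17, 18]
Compute completion times sequentially:
  Job 1: processing = 7, completes at 7
  Job 2: processing = 12, completes at 19
  Job 3: processing = 12, completes at 31
  Job 4: processing = 17, completes at 48
  Job 5: processing = 18, completes at 66
Sum of completion times = 171
Average completion time = 171/5 = 34.2

34.2


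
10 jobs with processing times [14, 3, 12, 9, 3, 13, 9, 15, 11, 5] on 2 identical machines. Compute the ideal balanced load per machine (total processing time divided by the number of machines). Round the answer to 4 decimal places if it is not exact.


Total processing time = 14 + 3 + 12 + 9 + 3 + 13 + 9 + 15 + 11 + 5 = 94
Number of machines = 2
Ideal balanced load = 94 / 2 = 47.0

47.0


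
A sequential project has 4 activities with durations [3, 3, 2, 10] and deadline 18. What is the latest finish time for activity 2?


LF(activity 2) = deadline - sum of successor durations
Successors: activities 3 through 4 with durations [2, 10]
Sum of successor durations = 12
LF = 18 - 12 = 6

6


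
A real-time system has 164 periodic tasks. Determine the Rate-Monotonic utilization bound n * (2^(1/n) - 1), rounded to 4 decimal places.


Compute 2^(1/164) = 1.0042354515
Subtract 1: 1.0042354515 - 1 = 0.0042354515
Multiply by n: 164 * 0.0042354515 = 0.6946140460
Round to 4 dp: 0.6946

0.6946


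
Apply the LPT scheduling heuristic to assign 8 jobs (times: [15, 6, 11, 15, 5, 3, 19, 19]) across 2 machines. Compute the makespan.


Sort jobs in decreasing order (LPT): [19, 19, 15, 15, 11, 6, 5, 3]
Assign each job to the least loaded machine:
  Machine 1: jobs [19, 15, 11, 3], load = 48
  Machine 2: jobs [19, 15, 6, 5], load = 45
Makespan = max load = 48

48


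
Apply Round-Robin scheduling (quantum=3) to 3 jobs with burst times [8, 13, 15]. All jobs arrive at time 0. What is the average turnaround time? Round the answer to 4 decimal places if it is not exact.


Time quantum = 3
Execution trace:
  J1 runs 3 units, time = 3
  J2 runs 3 units, time = 6
  J3 runs 3 units, time = 9
  J1 runs 3 units, time = 12
  J2 runs 3 units, time = 15
  J3 runs 3 units, time = 18
  J1 runs 2 units, time = 20
  J2 runs 3 units, time = 23
  J3 runs 3 units, time = 26
  J2 runs 3 units, time = 29
  J3 runs 3 units, time = 32
  J2 runs 1 units, time = 33
  J3 runs 3 units, time = 36
Finish times: [20, 33, 36]
Average turnaround = 89/3 = 29.6667

29.6667


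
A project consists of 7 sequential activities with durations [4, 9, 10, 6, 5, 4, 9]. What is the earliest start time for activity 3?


Activity 3 starts after activities 1 through 2 complete.
Predecessor durations: [4, 9]
ES = 4 + 9 = 13

13


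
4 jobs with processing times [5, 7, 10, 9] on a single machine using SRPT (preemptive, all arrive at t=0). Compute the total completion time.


Since all jobs arrive at t=0, SRPT equals SPT ordering.
SPT order: [5, 7, 9, 10]
Completion times:
  Job 1: p=5, C=5
  Job 2: p=7, C=12
  Job 3: p=9, C=21
  Job 4: p=10, C=31
Total completion time = 5 + 12 + 21 + 31 = 69

69


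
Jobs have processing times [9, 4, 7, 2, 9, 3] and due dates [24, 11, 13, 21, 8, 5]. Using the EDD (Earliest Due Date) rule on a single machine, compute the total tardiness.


Sort by due date (EDD order): [(3, 5), (9, 8), (4, 11), (7, 13), (2, 21), (9, 24)]
Compute completion times and tardiness:
  Job 1: p=3, d=5, C=3, tardiness=max(0,3-5)=0
  Job 2: p=9, d=8, C=12, tardiness=max(0,12-8)=4
  Job 3: p=4, d=11, C=16, tardiness=max(0,16-11)=5
  Job 4: p=7, d=13, C=23, tardiness=max(0,23-13)=10
  Job 5: p=2, d=21, C=25, tardiness=max(0,25-21)=4
  Job 6: p=9, d=24, C=34, tardiness=max(0,34-24)=10
Total tardiness = 33

33


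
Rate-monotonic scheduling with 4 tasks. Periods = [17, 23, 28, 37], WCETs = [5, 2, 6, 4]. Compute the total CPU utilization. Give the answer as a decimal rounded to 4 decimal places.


Compute individual utilizations (exact fractions):
  Task 1: C/T = 5/17 (approx. 0.2941)
  Task 2: C/T = 2/23 (approx. 0.087)
  Task 3: C/T = 6/28 = 3/14 (approx. 0.2143)
  Task 4: C/T = 4/37 (approx. 0.1081)
Total utilization U = 5/17 + 2/23 + 3/14 + 4/37 = 142479/202538
Rounded to 4 decimal places: U = 0.7035
RM (Liu & Layland) bound for 4 tasks = 0.756828; compare with U = 142479/202538 (approx. 0.703468)
U <= bound, so schedulable by RM sufficient condition.

0.7035


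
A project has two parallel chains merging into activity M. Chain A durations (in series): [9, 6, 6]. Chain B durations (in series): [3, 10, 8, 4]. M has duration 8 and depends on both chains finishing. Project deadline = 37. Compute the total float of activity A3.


Forward pass: ES(A3) = sum of predecessors on chain A = 15
EF = ES + duration = 15 + 6 = 21
Backward pass: LF(M) = deadline = 37; LS(M) = 37 - 8 = 29
LF(A3) = LS(M) - sum(successors on chain A) = 29 - 0 = 29
LS = LF - duration = 29 - 6 = 23
Total float = LS - ES = 23 - 15 = 8

8


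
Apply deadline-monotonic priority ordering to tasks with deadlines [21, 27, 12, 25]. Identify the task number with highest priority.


Sort tasks by relative deadline (ascending):
  Task 3: deadline = 12
  Task 1: deadline = 21
  Task 4: deadline = 25
  Task 2: deadline = 27
Priority order (highest first): [3, 1, 4, 2]
Highest priority task = 3

3


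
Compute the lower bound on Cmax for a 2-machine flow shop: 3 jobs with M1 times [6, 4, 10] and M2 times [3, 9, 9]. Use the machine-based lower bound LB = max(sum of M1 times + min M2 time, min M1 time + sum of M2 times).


LB1 = sum(M1 times) + min(M2 times) = 20 + 3 = 23
LB2 = min(M1 times) + sum(M2 times) = 4 + 21 = 25
Lower bound = max(LB1, LB2) = max(23, 25) = 25

25


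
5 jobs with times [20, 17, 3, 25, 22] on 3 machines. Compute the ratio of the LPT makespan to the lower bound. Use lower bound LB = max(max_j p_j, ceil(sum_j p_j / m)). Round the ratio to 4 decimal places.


LPT order: [25, 22, 20, 17, 3]
Machine loads after assignment: [25, 25, 37]
LPT makespan = 37
Lower bound = max(max_job, ceil(total/3)) = max(25, 29) = 29
Ratio = 37 / 29 = 1.2759

1.2759


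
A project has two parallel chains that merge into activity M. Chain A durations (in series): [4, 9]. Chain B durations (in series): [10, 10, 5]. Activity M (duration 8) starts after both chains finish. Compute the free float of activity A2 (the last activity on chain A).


ES(A2) = sum of predecessors on chain A = 4
EF(A2) = ES + duration = 4 + 9 = 13
Successor of A2 is M. ES(M) = max(sum(A), sum(B)) = max(13, 25) = 25
Free float = ES(successor) - EF(current) = 25 - 13 = 12

12


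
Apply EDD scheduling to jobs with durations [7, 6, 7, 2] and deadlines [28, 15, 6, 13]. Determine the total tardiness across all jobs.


Sort by due date (EDD order): [(7, 6), (2, 13), (6, 15), (7, 28)]
Compute completion times and tardiness:
  Job 1: p=7, d=6, C=7, tardiness=max(0,7-6)=1
  Job 2: p=2, d=13, C=9, tardiness=max(0,9-13)=0
  Job 3: p=6, d=15, C=15, tardiness=max(0,15-15)=0
  Job 4: p=7, d=28, C=22, tardiness=max(0,22-28)=0
Total tardiness = 1

1


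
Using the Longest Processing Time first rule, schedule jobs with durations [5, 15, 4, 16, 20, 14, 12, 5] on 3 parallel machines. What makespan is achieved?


Sort jobs in decreasing order (LPT): [20, 16, 15, 14, 12, 5, 5, 4]
Assign each job to the least loaded machine:
  Machine 1: jobs [20, 5, 5], load = 30
  Machine 2: jobs [16, 12, 4], load = 32
  Machine 3: jobs [15, 14], load = 29
Makespan = max load = 32

32


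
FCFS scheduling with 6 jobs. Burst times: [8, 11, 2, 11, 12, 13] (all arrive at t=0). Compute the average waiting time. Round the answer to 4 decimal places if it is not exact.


FCFS order (as given): [8, 11, 2, 11, 12, 13]
Waiting times:
  Job 1: wait = 0
  Job 2: wait = 8
  Job 3: wait = 19
  Job 4: wait = 21
  Job 5: wait = 32
  Job 6: wait = 44
Sum of waiting times = 124
Average waiting time = 124/6 = 20.6667

20.6667


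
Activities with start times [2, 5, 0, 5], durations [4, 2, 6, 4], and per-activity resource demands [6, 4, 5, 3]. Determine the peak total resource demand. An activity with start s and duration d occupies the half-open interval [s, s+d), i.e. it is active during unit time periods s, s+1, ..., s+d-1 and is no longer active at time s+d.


Each activity i is active on [start_i, start_i + duration_i).
Compute total resource usage per time slot:
  t=0: active resources = [5], total = 5
  t=1: active resources = [5], total = 5
  t=2: active resources = [6, 5], total = 11
  t=3: active resources = [6, 5], total = 11
  t=4: active resources = [6, 5], total = 11
  t=5: active resources = [6, 4, 5, 3], total = 18
  t=6: active resources = [4, 3], total = 7
  t=7: active resources = [3], total = 3
  t=8: active resources = [3], total = 3
Peak resource demand = 18

18
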